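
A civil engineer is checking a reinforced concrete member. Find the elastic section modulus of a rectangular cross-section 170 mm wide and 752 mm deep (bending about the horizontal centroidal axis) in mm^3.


S = b * h^2 / 6
= 170 * 752^2 / 6
= 170 * 565504 / 6
= 16022613.33 mm^3

16022613.33 mm^3


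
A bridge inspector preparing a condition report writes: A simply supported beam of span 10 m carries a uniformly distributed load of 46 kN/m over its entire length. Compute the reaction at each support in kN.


Total load = w * L = 46 * 10 = 460 kN
By symmetry, each reaction R = total / 2 = 460 / 2 = 230.0 kN

230.0 kN


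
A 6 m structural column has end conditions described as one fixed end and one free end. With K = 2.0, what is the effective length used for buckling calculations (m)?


L_eff = K * L
= 2.0 * 6
= 12.0 m

12.0 m


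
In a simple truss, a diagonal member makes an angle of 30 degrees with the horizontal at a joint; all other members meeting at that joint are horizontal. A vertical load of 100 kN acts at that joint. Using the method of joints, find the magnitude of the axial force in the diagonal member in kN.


At the joint, only the diagonal has a vertical component, so vertical equilibrium gives:
F * sin(30) = 100
F = 100 / sin(30)
= 100 / 0.5
= 200.0 kN

200.0 kN


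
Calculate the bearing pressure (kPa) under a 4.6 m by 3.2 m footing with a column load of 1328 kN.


A = 4.6 * 3.2 = 14.72 m^2
q = P / A = 1328 / 14.72
= 90.2174 kPa

90.2174 kPa


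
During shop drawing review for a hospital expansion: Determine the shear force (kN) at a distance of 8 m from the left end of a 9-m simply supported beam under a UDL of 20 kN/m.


R_A = w * L / 2 = 20 * 9 / 2 = 90.0 kN
V(x) = R_A - w * x = 90.0 - 20 * 8
= -70.0 kN

-70.0 kN


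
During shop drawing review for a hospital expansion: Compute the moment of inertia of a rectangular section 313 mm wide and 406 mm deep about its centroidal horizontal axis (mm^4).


I = b * h^3 / 12
= 313 * 406^3 / 12
= 313 * 66923416 / 12
= 1745585767.33 mm^4

1745585767.33 mm^4


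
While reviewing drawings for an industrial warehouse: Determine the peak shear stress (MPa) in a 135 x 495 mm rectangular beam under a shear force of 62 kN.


A = b * h = 135 * 495 = 66825 mm^2
V = 62 kN = 62000.0 N
tau_max = 1.5 * V / A = 1.5 * 62000.0 / 66825
= 1.3917 MPa

1.3917 MPa


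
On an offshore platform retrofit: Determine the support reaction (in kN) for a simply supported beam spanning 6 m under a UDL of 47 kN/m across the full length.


Total load = w * L = 47 * 6 = 282 kN
By symmetry, each reaction R = total / 2 = 282 / 2 = 141.0 kN

141.0 kN


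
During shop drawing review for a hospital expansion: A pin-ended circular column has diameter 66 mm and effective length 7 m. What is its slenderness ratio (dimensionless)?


Radius of gyration r = d / 4 = 66 / 4 = 16.5 mm
L_eff = 7000.0 mm
Slenderness ratio = L / r = 7000.0 / 16.5 = 424.24 (dimensionless)

424.24 (dimensionless)


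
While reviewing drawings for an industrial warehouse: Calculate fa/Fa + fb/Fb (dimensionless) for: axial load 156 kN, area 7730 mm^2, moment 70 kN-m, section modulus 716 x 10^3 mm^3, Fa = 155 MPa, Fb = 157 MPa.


f_a = P / A = 156000.0 / 7730 = 20.1811 MPa
f_b = M / S = 70000000.0 / 716000.0 = 97.7654 MPa
Ratio = f_a / Fa + f_b / Fb
= 20.1811 / 155 + 97.7654 / 157
= 0.7529 (dimensionless)

0.7529 (dimensionless)


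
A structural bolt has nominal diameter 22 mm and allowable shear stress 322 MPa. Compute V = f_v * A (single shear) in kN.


A = pi * d^2 / 4 = pi * 22^2 / 4 = 380.1327 mm^2
V = f_v * A / 1000 = 322 * 380.1327 / 1000
= 122.4027 kN

122.4027 kN


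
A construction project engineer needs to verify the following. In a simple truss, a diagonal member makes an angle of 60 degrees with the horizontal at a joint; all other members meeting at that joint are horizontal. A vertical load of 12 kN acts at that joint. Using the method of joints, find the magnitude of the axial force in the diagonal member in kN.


At the joint, only the diagonal has a vertical component, so vertical equilibrium gives:
F * sin(60) = 12
F = 12 / sin(60)
= 12 / 0.866025
= 13.86 kN

13.86 kN


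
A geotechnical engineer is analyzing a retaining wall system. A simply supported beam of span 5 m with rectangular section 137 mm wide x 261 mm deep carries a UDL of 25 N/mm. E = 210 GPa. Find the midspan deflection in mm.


I = 137 * 261^3 / 12 = 202983549.75 mm^4
L = 5000.0 mm, w = 25 N/mm, E = 210000.0 MPa
delta = 5 * w * L^4 / (384 * E * I)
= 5 * 25 * 5000.0^4 / (384 * 210000.0 * 202983549.75)
= 4.7729 mm

4.7729 mm


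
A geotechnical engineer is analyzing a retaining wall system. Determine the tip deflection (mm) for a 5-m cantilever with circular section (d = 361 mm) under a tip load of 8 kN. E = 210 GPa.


I = pi * d^4 / 64 = pi * 361^4 / 64 = 833678701.27 mm^4
L = 5000.0 mm, P = 8000.0 N, E = 210000.0 MPa
delta = P * L^3 / (3 * E * I)
= 8000.0 * 5000.0^3 / (3 * 210000.0 * 833678701.27)
= 1.904 mm

1.904 mm


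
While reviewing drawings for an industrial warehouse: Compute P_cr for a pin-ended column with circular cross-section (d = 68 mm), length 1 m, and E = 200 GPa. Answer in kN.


I = pi * d^4 / 64 = 1049555.84 mm^4
L = 1000.0 mm
P_cr = pi^2 * E * I / L^2
= 9.8696 * 200000.0 * 1049555.84 / 1000.0^2
= 2071740.19 N = 2071.7402 kN

2071.7402 kN


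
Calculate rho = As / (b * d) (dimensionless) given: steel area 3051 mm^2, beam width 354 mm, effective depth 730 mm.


rho = As / (b * d)
= 3051 / (354 * 730)
= 3051 / 258420
= 0.011806 (dimensionless)

0.011806 (dimensionless)


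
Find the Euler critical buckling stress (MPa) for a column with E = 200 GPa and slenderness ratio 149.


sigma_cr = pi^2 * E / lambda^2
= 9.8696 * 200000.0 / 149^2
= 9.8696 * 200000.0 / 22201
= 88.9113 MPa

88.9113 MPa


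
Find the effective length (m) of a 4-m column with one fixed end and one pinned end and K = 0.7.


L_eff = K * L
= 0.7 * 4
= 2.8 m

2.8 m


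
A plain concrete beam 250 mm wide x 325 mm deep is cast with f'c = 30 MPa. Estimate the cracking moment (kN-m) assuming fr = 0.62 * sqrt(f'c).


fr = 0.62 * sqrt(30) = 0.62 * 5.4772 = 3.3959 MPa
I = 250 * 325^3 / 12 = 715169270.83 mm^4
y_t = 162.5 mm
M_cr = fr * I / y_t = 3.3959 * 715169270.83 / 162.5 N-mm
= 14.9454 kN-m

14.9454 kN-m


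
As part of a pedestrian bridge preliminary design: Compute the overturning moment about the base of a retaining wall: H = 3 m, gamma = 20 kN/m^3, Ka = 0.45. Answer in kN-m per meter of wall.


Pa = 0.5 * Ka * gamma * H^2
= 0.5 * 0.45 * 20 * 3^2
= 40.5 kN/m
Arm = H / 3 = 3 / 3 = 1.0 m
Mo = Pa * arm = Pa * H / 3 = 40.5 * 3 / 3 = 40.5 kN-m/m

40.5 kN-m/m


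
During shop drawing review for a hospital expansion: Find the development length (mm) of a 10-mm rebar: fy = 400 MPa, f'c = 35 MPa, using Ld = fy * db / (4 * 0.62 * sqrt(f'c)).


Ld = (fy * db) / (4 * 0.62 * sqrt(f'c))
= (400 * 10) / (4 * 0.62 * sqrt(35))
= 4000 / 14.6719
= 272.63 mm

272.63 mm


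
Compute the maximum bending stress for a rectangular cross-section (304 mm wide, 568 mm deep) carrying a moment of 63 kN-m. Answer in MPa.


I = b * h^3 / 12 = 304 * 568^3 / 12 = 4642344277.33 mm^4
y = h / 2 = 568 / 2 = 284.0 mm
M = 63 kN-m = 63000000.0 N-mm
sigma = M * y / I = 63000000.0 * 284.0 / 4642344277.33
= 3.85 MPa

3.85 MPa


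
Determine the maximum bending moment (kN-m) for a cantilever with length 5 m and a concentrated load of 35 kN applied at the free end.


For a cantilever with a point load at the free end:
M_max = P * L = 35 * 5 = 175 kN-m

175 kN-m


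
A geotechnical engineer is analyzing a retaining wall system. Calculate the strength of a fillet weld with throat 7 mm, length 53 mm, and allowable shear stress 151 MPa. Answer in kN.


Strength = throat * length * allowable stress
= 7 * 53 * 151 N
= 56021 N
= 56.02 kN

56.02 kN


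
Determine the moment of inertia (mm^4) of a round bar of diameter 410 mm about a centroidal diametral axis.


r = d / 2 = 410 / 2 = 205.0 mm
I = pi * r^4 / 4 = pi * 205.0^4 / 4
= 1387092187.25 mm^4

1387092187.25 mm^4


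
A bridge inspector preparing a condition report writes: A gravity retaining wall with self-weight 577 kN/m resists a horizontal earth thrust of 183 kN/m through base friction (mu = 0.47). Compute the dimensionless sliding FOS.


Resisting force = mu * W = 0.47 * 577 = 271.19 kN/m
FOS = Resisting / Driving = 271.19 / 183
= 1.4819 (dimensionless)

1.4819 (dimensionless)


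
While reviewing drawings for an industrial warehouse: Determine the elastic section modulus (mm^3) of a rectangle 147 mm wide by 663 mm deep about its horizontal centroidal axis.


S = b * h^2 / 6
= 147 * 663^2 / 6
= 147 * 439569 / 6
= 10769440.5 mm^3

10769440.5 mm^3


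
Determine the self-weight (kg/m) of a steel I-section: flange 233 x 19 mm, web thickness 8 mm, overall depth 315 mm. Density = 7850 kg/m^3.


A_flanges = 2 * 233 * 19 = 8854 mm^2
A_web = (315 - 2 * 19) * 8 = 2216 mm^2
A_total = 8854 + 2216 = 11070 mm^2 = 0.011070 m^2
Weight = rho * A = 7850 * 0.011070 = 86.8995 kg/m

86.8995 kg/m


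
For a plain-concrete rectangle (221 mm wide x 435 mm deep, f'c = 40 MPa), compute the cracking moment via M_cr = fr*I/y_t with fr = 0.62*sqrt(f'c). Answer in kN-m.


fr = 0.62 * sqrt(40) = 0.62 * 6.3246 = 3.9212 MPa
I = 221 * 435^3 / 12 = 1515928781.25 mm^4
y_t = 217.5 mm
M_cr = fr * I / y_t = 3.9212 * 1515928781.25 / 217.5 N-mm
= 27.3301 kN-m

27.3301 kN-m


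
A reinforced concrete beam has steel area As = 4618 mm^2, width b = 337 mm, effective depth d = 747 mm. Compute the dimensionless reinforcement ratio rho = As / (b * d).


rho = As / (b * d)
= 4618 / (337 * 747)
= 4618 / 251739
= 0.018344 (dimensionless)

0.018344 (dimensionless)


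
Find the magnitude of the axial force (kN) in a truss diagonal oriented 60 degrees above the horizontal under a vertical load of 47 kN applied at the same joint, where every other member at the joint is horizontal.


At the joint, only the diagonal has a vertical component, so vertical equilibrium gives:
F * sin(60) = 47
F = 47 / sin(60)
= 47 / 0.866025
= 54.27 kN

54.27 kN


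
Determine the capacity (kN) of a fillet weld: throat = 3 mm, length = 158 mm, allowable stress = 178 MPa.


Strength = throat * length * allowable stress
= 3 * 158 * 178 N
= 84372 N
= 84.37 kN

84.37 kN


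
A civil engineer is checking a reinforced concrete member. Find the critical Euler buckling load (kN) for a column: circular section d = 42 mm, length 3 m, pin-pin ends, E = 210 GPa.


I = pi * d^4 / 64 = 152745.02 mm^4
L = 3000.0 mm
P_cr = pi^2 * E * I / L^2
= 9.8696 * 210000.0 * 152745.02 / 3000.0^2
= 35175.77 N = 35.1758 kN

35.1758 kN


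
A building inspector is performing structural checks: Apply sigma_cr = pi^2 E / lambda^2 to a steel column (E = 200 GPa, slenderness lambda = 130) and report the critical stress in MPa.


sigma_cr = pi^2 * E / lambda^2
= 9.8696 * 200000.0 / 130^2
= 9.8696 * 200000.0 / 16900
= 116.8001 MPa

116.8001 MPa


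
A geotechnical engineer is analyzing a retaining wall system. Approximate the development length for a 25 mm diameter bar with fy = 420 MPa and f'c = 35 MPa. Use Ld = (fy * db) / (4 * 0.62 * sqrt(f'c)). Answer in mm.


Ld = (fy * db) / (4 * 0.62 * sqrt(f'c))
= (420 * 25) / (4 * 0.62 * sqrt(35))
= 10500 / 14.6719
= 715.65 mm

715.65 mm


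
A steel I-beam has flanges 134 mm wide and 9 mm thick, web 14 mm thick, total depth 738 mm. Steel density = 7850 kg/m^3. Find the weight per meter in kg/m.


A_flanges = 2 * 134 * 9 = 2412 mm^2
A_web = (738 - 2 * 9) * 14 = 10080 mm^2
A_total = 2412 + 10080 = 12492 mm^2 = 0.012492 m^2
Weight = rho * A = 7850 * 0.012492 = 98.0622 kg/m

98.0622 kg/m


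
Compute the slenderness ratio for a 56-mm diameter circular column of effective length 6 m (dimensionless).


Radius of gyration r = d / 4 = 56 / 4 = 14.0 mm
L_eff = 6000.0 mm
Slenderness ratio = L / r = 6000.0 / 14.0 = 428.57 (dimensionless)

428.57 (dimensionless)


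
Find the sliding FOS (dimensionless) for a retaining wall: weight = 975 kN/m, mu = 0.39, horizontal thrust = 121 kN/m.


Resisting force = mu * W = 0.39 * 975 = 380.25 kN/m
FOS = Resisting / Driving = 380.25 / 121
= 3.1426 (dimensionless)

3.1426 (dimensionless)


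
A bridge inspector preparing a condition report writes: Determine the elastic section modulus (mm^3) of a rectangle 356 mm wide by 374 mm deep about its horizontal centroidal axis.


S = b * h^2 / 6
= 356 * 374^2 / 6
= 356 * 139876 / 6
= 8299309.33 mm^3

8299309.33 mm^3


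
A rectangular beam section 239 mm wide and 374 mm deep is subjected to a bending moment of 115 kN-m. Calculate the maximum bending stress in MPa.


I = b * h^3 / 12 = 239 * 374^3 / 12 = 1041913011.33 mm^4
y = h / 2 = 374 / 2 = 187.0 mm
M = 115 kN-m = 115000000.0 N-mm
sigma = M * y / I = 115000000.0 * 187.0 / 1041913011.33
= 20.64 MPa

20.64 MPa


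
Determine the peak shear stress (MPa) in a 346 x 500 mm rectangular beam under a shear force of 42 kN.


A = b * h = 346 * 500 = 173000 mm^2
V = 42 kN = 42000.0 N
tau_max = 1.5 * V / A = 1.5 * 42000.0 / 173000
= 0.3642 MPa

0.3642 MPa


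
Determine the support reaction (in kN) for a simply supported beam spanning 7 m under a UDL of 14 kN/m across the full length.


Total load = w * L = 14 * 7 = 98 kN
By symmetry, each reaction R = total / 2 = 98 / 2 = 49.0 kN

49.0 kN


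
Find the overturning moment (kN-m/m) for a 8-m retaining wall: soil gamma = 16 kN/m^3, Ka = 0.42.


Pa = 0.5 * Ka * gamma * H^2
= 0.5 * 0.42 * 16 * 8^2
= 215.04 kN/m
Arm = H / 3 = 8 / 3 = 2.6667 m
Mo = Pa * arm = Pa * H / 3 = 215.04 * 8 / 3 = 573.44 kN-m/m

573.44 kN-m/m


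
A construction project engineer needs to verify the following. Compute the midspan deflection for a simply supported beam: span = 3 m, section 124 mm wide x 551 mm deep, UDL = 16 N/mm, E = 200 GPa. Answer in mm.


I = 124 * 551^3 / 12 = 1728602893.67 mm^4
L = 3000.0 mm, w = 16 N/mm, E = 200000.0 MPa
delta = 5 * w * L^4 / (384 * E * I)
= 5 * 16 * 3000.0^4 / (384 * 200000.0 * 1728602893.67)
= 0.0488 mm

0.0488 mm


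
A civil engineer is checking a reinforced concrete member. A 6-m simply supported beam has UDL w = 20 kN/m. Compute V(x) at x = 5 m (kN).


R_A = w * L / 2 = 20 * 6 / 2 = 60.0 kN
V(x) = R_A - w * x = 60.0 - 20 * 5
= -40.0 kN

-40.0 kN


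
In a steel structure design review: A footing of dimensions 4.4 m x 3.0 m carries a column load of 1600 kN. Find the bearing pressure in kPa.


A = 4.4 * 3.0 = 13.2 m^2
q = P / A = 1600 / 13.2
= 121.2121 kPa

121.2121 kPa


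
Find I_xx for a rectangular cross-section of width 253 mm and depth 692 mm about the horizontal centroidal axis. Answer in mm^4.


I = b * h^3 / 12
= 253 * 692^3 / 12
= 253 * 331373888 / 12
= 6986466138.67 mm^4

6986466138.67 mm^4


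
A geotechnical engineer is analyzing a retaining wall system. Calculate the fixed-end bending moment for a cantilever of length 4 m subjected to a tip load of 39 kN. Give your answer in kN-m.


For a cantilever with a point load at the free end:
M_max = P * L = 39 * 4 = 156 kN-m

156 kN-m


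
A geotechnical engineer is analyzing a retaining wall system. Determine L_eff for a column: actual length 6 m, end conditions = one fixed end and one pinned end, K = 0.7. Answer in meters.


L_eff = K * L
= 0.7 * 6
= 4.2 m

4.2 m


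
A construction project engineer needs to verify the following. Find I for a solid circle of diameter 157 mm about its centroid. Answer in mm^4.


r = d / 2 = 157 / 2 = 78.5 mm
I = pi * r^4 / 4 = pi * 78.5^4 / 4
= 29824179.76 mm^4

29824179.76 mm^4


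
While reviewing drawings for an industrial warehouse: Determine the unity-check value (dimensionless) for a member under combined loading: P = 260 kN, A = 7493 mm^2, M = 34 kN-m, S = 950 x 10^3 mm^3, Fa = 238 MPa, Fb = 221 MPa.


f_a = P / A = 260000.0 / 7493 = 34.6991 MPa
f_b = M / S = 34000000.0 / 950000.0 = 35.7895 MPa
Ratio = f_a / Fa + f_b / Fb
= 34.6991 / 238 + 35.7895 / 221
= 0.3077 (dimensionless)

0.3077 (dimensionless)


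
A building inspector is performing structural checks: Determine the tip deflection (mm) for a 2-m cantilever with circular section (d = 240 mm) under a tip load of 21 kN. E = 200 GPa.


I = pi * d^4 / 64 = pi * 240^4 / 64 = 162860163.16 mm^4
L = 2000.0 mm, P = 21000.0 N, E = 200000.0 MPa
delta = P * L^3 / (3 * E * I)
= 21000.0 * 2000.0^3 / (3 * 200000.0 * 162860163.16)
= 1.7193 mm

1.7193 mm


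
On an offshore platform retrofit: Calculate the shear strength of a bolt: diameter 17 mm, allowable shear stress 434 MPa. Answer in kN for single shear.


A = pi * d^2 / 4 = pi * 17^2 / 4 = 226.9801 mm^2
V = f_v * A / 1000 = 434 * 226.9801 / 1000
= 98.5094 kN

98.5094 kN


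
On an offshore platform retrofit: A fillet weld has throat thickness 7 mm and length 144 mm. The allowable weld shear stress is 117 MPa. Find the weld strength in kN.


Strength = throat * length * allowable stress
= 7 * 144 * 117 N
= 117936 N
= 117.94 kN

117.94 kN


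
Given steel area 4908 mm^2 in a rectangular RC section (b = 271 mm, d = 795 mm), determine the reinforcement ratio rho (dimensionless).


rho = As / (b * d)
= 4908 / (271 * 795)
= 4908 / 215445
= 0.022781 (dimensionless)

0.022781 (dimensionless)


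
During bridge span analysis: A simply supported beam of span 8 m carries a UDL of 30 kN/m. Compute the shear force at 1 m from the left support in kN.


R_A = w * L / 2 = 30 * 8 / 2 = 120.0 kN
V(x) = R_A - w * x = 120.0 - 30 * 1
= 90.0 kN

90.0 kN


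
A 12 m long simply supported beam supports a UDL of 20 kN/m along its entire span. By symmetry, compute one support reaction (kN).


Total load = w * L = 20 * 12 = 240 kN
By symmetry, each reaction R = total / 2 = 240 / 2 = 120.0 kN

120.0 kN


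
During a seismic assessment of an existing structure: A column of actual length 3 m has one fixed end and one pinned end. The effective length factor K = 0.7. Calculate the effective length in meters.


L_eff = K * L
= 0.7 * 3
= 2.1 m

2.1 m


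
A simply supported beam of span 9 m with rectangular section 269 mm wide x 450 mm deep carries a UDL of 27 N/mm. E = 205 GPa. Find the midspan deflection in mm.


I = 269 * 450^3 / 12 = 2042718750.0 mm^4
L = 9000.0 mm, w = 27 N/mm, E = 205000.0 MPa
delta = 5 * w * L^4 / (384 * E * I)
= 5 * 27 * 9000.0^4 / (384 * 205000.0 * 2042718750.0)
= 5.5082 mm

5.5082 mm


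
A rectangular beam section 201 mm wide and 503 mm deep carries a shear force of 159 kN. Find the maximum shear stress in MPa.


A = b * h = 201 * 503 = 101103 mm^2
V = 159 kN = 159000.0 N
tau_max = 1.5 * V / A = 1.5 * 159000.0 / 101103
= 2.359 MPa

2.359 MPa


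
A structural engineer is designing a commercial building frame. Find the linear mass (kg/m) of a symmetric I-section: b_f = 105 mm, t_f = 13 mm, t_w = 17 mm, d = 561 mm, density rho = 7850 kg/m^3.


A_flanges = 2 * 105 * 13 = 2730 mm^2
A_web = (561 - 2 * 13) * 17 = 9095 mm^2
A_total = 2730 + 9095 = 11825 mm^2 = 0.011825 m^2
Weight = rho * A = 7850 * 0.011825 = 92.8263 kg/m

92.8263 kg/m


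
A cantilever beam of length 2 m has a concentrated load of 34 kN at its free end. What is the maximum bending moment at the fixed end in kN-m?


For a cantilever with a point load at the free end:
M_max = P * L = 34 * 2 = 68 kN-m

68 kN-m


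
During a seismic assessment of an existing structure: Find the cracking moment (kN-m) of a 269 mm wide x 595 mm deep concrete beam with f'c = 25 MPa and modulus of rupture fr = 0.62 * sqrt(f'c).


fr = 0.62 * sqrt(25) = 0.62 * 5.0 = 3.1 MPa
I = 269 * 595^3 / 12 = 4721955947.92 mm^4
y_t = 297.5 mm
M_cr = fr * I / y_t = 3.1 * 4721955947.92 / 297.5 N-mm
= 49.2036 kN-m

49.2036 kN-m


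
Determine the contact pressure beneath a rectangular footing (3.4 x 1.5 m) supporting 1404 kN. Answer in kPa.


A = 3.4 * 1.5 = 5.1 m^2
q = P / A = 1404 / 5.1
= 275.2941 kPa

275.2941 kPa


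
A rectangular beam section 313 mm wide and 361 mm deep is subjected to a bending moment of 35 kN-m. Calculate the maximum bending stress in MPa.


I = b * h^3 / 12 = 313 * 361^3 / 12 = 1227113396.08 mm^4
y = h / 2 = 361 / 2 = 180.5 mm
M = 35 kN-m = 35000000.0 N-mm
sigma = M * y / I = 35000000.0 * 180.5 / 1227113396.08
= 5.15 MPa

5.15 MPa


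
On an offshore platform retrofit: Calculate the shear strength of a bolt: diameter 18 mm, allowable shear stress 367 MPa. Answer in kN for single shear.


A = pi * d^2 / 4 = pi * 18^2 / 4 = 254.469 mm^2
V = f_v * A / 1000 = 367 * 254.469 / 1000
= 93.3901 kN

93.3901 kN


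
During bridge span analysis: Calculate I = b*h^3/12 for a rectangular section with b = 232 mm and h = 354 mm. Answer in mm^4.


I = b * h^3 / 12
= 232 * 354^3 / 12
= 232 * 44361864 / 12
= 857662704.0 mm^4

857662704.0 mm^4


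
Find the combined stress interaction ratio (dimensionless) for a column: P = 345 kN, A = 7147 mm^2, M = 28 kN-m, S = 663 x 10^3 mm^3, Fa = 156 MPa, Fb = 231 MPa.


f_a = P / A = 345000.0 / 7147 = 48.272 MPa
f_b = M / S = 28000000.0 / 663000.0 = 42.2323 MPa
Ratio = f_a / Fa + f_b / Fb
= 48.272 / 156 + 42.2323 / 231
= 0.4923 (dimensionless)

0.4923 (dimensionless)


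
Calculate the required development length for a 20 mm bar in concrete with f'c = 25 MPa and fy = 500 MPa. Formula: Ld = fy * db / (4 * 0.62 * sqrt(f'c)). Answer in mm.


Ld = (fy * db) / (4 * 0.62 * sqrt(f'c))
= (500 * 20) / (4 * 0.62 * sqrt(25))
= 10000 / 12.4
= 806.45 mm

806.45 mm


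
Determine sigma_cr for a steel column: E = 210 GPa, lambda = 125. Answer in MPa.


sigma_cr = pi^2 * E / lambda^2
= 9.8696 * 210000.0 / 125^2
= 9.8696 * 210000.0 / 15625
= 132.6475 MPa

132.6475 MPa


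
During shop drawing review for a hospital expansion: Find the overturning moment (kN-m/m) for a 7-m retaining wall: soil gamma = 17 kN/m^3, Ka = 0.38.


Pa = 0.5 * Ka * gamma * H^2
= 0.5 * 0.38 * 17 * 7^2
= 158.27 kN/m
Arm = H / 3 = 7 / 3 = 2.3333 m
Mo = Pa * arm = Pa * H / 3 = 158.27 * 7 / 3 = 369.2967 kN-m/m

369.2967 kN-m/m


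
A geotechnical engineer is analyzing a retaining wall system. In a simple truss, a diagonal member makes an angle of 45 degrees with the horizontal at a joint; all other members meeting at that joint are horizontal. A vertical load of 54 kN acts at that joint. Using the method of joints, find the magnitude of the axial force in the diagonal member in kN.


At the joint, only the diagonal has a vertical component, so vertical equilibrium gives:
F * sin(45) = 54
F = 54 / sin(45)
= 54 / 0.707107
= 76.37 kN

76.37 kN


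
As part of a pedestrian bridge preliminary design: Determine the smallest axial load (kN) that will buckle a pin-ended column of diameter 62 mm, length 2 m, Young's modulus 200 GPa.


I = pi * d^4 / 64 = 725331.7 mm^4
L = 2000.0 mm
P_cr = pi^2 * E * I / L^2
= 9.8696 * 200000.0 * 725331.7 / 2000.0^2
= 357936.85 N = 357.9368 kN

357.9368 kN


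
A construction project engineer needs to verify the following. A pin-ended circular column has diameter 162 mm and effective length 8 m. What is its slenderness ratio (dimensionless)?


Radius of gyration r = d / 4 = 162 / 4 = 40.5 mm
L_eff = 8000.0 mm
Slenderness ratio = L / r = 8000.0 / 40.5 = 197.53 (dimensionless)

197.53 (dimensionless)


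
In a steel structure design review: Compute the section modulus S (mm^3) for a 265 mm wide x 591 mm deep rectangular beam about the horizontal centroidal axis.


S = b * h^2 / 6
= 265 * 591^2 / 6
= 265 * 349281 / 6
= 15426577.5 mm^3

15426577.5 mm^3


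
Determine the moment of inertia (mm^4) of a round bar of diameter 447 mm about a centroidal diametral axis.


r = d / 2 = 447 / 2 = 223.5 mm
I = pi * r^4 / 4 = pi * 223.5^4 / 4
= 1959746923.02 mm^4

1959746923.02 mm^4


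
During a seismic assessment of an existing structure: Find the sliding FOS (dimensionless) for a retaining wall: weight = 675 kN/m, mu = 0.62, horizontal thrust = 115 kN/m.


Resisting force = mu * W = 0.62 * 675 = 418.5 kN/m
FOS = Resisting / Driving = 418.5 / 115
= 3.6391 (dimensionless)

3.6391 (dimensionless)


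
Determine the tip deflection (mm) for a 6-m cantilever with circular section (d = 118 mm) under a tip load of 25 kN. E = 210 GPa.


I = pi * d^4 / 64 = pi * 118^4 / 64 = 9516953.07 mm^4
L = 6000.0 mm, P = 25000.0 N, E = 210000.0 MPa
delta = P * L^3 / (3 * E * I)
= 25000.0 * 6000.0^3 / (3 * 210000.0 * 9516953.07)
= 900.6484 mm

900.6484 mm


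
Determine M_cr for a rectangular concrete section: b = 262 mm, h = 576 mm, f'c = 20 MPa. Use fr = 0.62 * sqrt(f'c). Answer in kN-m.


fr = 0.62 * sqrt(20) = 0.62 * 4.4721 = 2.7727 MPa
I = 262 * 576^3 / 12 = 4172414976.0 mm^4
y_t = 288.0 mm
M_cr = fr * I / y_t = 2.7727 * 4172414976.0 / 288.0 N-mm
= 40.17 kN-m

40.17 kN-m


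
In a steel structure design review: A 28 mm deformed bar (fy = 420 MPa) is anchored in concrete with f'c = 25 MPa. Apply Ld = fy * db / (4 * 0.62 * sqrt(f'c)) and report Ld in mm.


Ld = (fy * db) / (4 * 0.62 * sqrt(f'c))
= (420 * 28) / (4 * 0.62 * sqrt(25))
= 11760 / 12.4
= 948.39 mm

948.39 mm


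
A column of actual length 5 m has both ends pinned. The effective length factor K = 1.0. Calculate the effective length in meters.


L_eff = K * L
= 1.0 * 5
= 5.0 m

5.0 m


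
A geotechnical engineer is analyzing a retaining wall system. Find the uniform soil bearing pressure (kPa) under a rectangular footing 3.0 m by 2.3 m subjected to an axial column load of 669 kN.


A = 3.0 * 2.3 = 6.9 m^2
q = P / A = 669 / 6.9
= 96.9565 kPa

96.9565 kPa


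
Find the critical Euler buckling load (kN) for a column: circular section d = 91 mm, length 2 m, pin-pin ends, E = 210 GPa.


I = pi * d^4 / 64 = 3366165.53 mm^4
L = 2000.0 mm
P_cr = pi^2 * E * I / L^2
= 9.8696 * 210000.0 * 3366165.53 / 2000.0^2
= 1744192.91 N = 1744.1929 kN

1744.1929 kN


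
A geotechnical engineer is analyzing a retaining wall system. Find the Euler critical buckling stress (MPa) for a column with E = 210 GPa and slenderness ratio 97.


sigma_cr = pi^2 * E / lambda^2
= 9.8696 * 210000.0 / 97^2
= 9.8696 * 210000.0 / 9409
= 220.2803 MPa

220.2803 MPa


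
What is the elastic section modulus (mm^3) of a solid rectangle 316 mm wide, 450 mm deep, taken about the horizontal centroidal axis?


S = b * h^2 / 6
= 316 * 450^2 / 6
= 316 * 202500 / 6
= 10665000.0 mm^3

10665000.0 mm^3


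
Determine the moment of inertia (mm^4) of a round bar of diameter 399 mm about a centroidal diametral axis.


r = d / 2 = 399 / 2 = 199.5 mm
I = pi * r^4 / 4 = pi * 199.5^4 / 4
= 1244117736.22 mm^4

1244117736.22 mm^4


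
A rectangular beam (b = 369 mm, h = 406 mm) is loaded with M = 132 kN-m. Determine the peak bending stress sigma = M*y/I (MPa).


I = b * h^3 / 12 = 369 * 406^3 / 12 = 2057895042.0 mm^4
y = h / 2 = 406 / 2 = 203.0 mm
M = 132 kN-m = 132000000.0 N-mm
sigma = M * y / I = 132000000.0 * 203.0 / 2057895042.0
= 13.02 MPa

13.02 MPa


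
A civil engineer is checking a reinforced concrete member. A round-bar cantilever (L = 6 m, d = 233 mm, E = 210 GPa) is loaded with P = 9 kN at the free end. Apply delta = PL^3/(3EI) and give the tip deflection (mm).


I = pi * d^4 / 64 = pi * 233^4 / 64 = 144675030.57 mm^4
L = 6000.0 mm, P = 9000.0 N, E = 210000.0 MPa
delta = P * L^3 / (3 * E * I)
= 9000.0 * 6000.0^3 / (3 * 210000.0 * 144675030.57)
= 21.3286 mm

21.3286 mm


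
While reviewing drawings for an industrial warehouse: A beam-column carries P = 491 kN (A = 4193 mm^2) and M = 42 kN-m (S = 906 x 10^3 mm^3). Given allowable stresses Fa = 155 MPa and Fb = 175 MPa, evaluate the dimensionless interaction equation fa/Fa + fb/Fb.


f_a = P / A = 491000.0 / 4193 = 117.0999 MPa
f_b = M / S = 42000000.0 / 906000.0 = 46.3576 MPa
Ratio = f_a / Fa + f_b / Fb
= 117.0999 / 155 + 46.3576 / 175
= 1.0204 (dimensionless)

1.0204 (dimensionless)


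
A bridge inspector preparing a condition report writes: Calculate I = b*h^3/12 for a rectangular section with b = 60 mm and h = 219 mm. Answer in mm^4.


I = b * h^3 / 12
= 60 * 219^3 / 12
= 60 * 10503459 / 12
= 52517295.0 mm^4

52517295.0 mm^4


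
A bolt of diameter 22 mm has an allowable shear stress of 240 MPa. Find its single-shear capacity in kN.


A = pi * d^2 / 4 = pi * 22^2 / 4 = 380.1327 mm^2
V = f_v * A / 1000 = 240 * 380.1327 / 1000
= 91.2319 kN

91.2319 kN


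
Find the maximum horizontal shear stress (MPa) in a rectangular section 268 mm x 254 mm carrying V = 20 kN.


A = b * h = 268 * 254 = 68072 mm^2
V = 20 kN = 20000.0 N
tau_max = 1.5 * V / A = 1.5 * 20000.0 / 68072
= 0.4407 MPa

0.4407 MPa


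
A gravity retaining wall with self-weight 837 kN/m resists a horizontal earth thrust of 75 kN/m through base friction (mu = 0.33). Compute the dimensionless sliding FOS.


Resisting force = mu * W = 0.33 * 837 = 276.21 kN/m
FOS = Resisting / Driving = 276.21 / 75
= 3.6828 (dimensionless)

3.6828 (dimensionless)


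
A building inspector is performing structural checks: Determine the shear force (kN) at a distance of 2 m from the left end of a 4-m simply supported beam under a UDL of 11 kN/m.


R_A = w * L / 2 = 11 * 4 / 2 = 22.0 kN
V(x) = R_A - w * x = 22.0 - 11 * 2
= 0.0 kN

0.0 kN


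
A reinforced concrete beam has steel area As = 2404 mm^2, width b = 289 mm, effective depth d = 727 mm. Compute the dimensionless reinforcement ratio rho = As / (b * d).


rho = As / (b * d)
= 2404 / (289 * 727)
= 2404 / 210103
= 0.011442 (dimensionless)

0.011442 (dimensionless)


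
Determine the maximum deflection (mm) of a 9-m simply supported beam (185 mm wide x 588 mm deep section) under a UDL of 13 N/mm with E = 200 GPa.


I = 185 * 588^3 / 12 = 3134169360.0 mm^4
L = 9000.0 mm, w = 13 N/mm, E = 200000.0 MPa
delta = 5 * w * L^4 / (384 * E * I)
= 5 * 13 * 9000.0^4 / (384 * 200000.0 * 3134169360.0)
= 1.7717 mm

1.7717 mm


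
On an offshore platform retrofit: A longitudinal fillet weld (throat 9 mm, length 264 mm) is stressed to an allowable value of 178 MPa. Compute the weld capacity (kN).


Strength = throat * length * allowable stress
= 9 * 264 * 178 N
= 422928 N
= 422.93 kN

422.93 kN


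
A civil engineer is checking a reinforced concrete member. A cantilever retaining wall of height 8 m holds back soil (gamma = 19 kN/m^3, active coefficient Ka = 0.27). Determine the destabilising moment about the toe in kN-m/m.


Pa = 0.5 * Ka * gamma * H^2
= 0.5 * 0.27 * 19 * 8^2
= 164.16 kN/m
Arm = H / 3 = 8 / 3 = 2.6667 m
Mo = Pa * arm = Pa * H / 3 = 164.16 * 8 / 3 = 437.76 kN-m/m

437.76 kN-m/m


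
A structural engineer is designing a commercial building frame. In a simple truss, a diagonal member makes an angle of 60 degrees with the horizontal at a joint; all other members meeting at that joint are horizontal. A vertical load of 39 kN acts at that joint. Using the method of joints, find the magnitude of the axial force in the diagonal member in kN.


At the joint, only the diagonal has a vertical component, so vertical equilibrium gives:
F * sin(60) = 39
F = 39 / sin(60)
= 39 / 0.866025
= 45.03 kN

45.03 kN


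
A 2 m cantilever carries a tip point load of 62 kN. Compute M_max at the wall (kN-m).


For a cantilever with a point load at the free end:
M_max = P * L = 62 * 2 = 124 kN-m

124 kN-m


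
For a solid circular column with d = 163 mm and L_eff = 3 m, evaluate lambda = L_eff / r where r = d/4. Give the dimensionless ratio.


Radius of gyration r = d / 4 = 163 / 4 = 40.75 mm
L_eff = 3000.0 mm
Slenderness ratio = L / r = 3000.0 / 40.75 = 73.62 (dimensionless)

73.62 (dimensionless)


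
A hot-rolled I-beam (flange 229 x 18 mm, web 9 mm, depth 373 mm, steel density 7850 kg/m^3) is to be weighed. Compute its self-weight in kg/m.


A_flanges = 2 * 229 * 18 = 8244 mm^2
A_web = (373 - 2 * 18) * 9 = 3033 mm^2
A_total = 8244 + 3033 = 11277 mm^2 = 0.011277 m^2
Weight = rho * A = 7850 * 0.011277 = 88.5245 kg/m

88.5245 kg/m


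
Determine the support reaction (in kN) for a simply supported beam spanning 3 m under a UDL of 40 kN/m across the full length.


Total load = w * L = 40 * 3 = 120 kN
By symmetry, each reaction R = total / 2 = 120 / 2 = 60.0 kN

60.0 kN


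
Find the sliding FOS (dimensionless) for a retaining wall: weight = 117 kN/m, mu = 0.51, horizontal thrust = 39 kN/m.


Resisting force = mu * W = 0.51 * 117 = 59.67 kN/m
FOS = Resisting / Driving = 59.67 / 39
= 1.53 (dimensionless)

1.53 (dimensionless)


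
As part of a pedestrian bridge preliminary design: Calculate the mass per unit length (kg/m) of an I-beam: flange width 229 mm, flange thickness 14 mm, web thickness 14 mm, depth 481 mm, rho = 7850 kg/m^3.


A_flanges = 2 * 229 * 14 = 6412 mm^2
A_web = (481 - 2 * 14) * 14 = 6342 mm^2
A_total = 6412 + 6342 = 12754 mm^2 = 0.012754 m^2
Weight = rho * A = 7850 * 0.012754 = 100.1189 kg/m

100.1189 kg/m


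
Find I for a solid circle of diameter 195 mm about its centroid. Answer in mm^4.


r = d / 2 = 195 / 2 = 97.5 mm
I = pi * r^4 / 4 = pi * 97.5^4 / 4
= 70975480.96 mm^4

70975480.96 mm^4


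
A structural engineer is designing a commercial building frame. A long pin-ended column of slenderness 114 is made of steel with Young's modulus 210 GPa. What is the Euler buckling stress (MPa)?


sigma_cr = pi^2 * E / lambda^2
= 9.8696 * 210000.0 / 114^2
= 9.8696 * 210000.0 / 12996
= 159.4811 MPa

159.4811 MPa


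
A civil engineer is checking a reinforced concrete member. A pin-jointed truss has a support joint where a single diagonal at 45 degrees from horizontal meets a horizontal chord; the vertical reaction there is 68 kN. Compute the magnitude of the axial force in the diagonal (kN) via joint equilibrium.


At the joint, only the diagonal has a vertical component, so vertical equilibrium gives:
F * sin(45) = 68
F = 68 / sin(45)
= 68 / 0.707107
= 96.17 kN

96.17 kN


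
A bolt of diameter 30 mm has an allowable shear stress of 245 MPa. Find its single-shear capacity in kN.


A = pi * d^2 / 4 = pi * 30^2 / 4 = 706.8583 mm^2
V = f_v * A / 1000 = 245 * 706.8583 / 1000
= 173.1803 kN

173.1803 kN


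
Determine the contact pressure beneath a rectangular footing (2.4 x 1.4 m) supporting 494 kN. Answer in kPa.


A = 2.4 * 1.4 = 3.36 m^2
q = P / A = 494 / 3.36
= 147.0238 kPa

147.0238 kPa


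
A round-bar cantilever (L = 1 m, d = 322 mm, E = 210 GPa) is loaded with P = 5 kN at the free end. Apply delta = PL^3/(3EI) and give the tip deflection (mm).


I = pi * d^4 / 64 = pi * 322^4 / 64 = 527707644.47 mm^4
L = 1000.0 mm, P = 5000.0 N, E = 210000.0 MPa
delta = P * L^3 / (3 * E * I)
= 5000.0 * 1000.0^3 / (3 * 210000.0 * 527707644.47)
= 0.015 mm

0.015 mm


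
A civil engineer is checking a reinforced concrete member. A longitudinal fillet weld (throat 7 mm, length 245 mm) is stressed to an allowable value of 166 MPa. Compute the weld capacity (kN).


Strength = throat * length * allowable stress
= 7 * 245 * 166 N
= 284690 N
= 284.69 kN

284.69 kN


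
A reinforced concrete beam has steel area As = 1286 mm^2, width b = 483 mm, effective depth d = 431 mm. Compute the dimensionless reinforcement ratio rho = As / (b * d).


rho = As / (b * d)
= 1286 / (483 * 431)
= 1286 / 208173
= 0.006178 (dimensionless)

0.006178 (dimensionless)


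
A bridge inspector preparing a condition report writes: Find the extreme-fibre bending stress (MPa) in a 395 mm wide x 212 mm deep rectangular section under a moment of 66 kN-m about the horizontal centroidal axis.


I = b * h^3 / 12 = 395 * 212^3 / 12 = 313634213.33 mm^4
y = h / 2 = 212 / 2 = 106.0 mm
M = 66 kN-m = 66000000.0 N-mm
sigma = M * y / I = 66000000.0 * 106.0 / 313634213.33
= 22.31 MPa

22.31 MPa


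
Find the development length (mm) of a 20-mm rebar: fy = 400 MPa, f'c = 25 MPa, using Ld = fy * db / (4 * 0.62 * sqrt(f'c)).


Ld = (fy * db) / (4 * 0.62 * sqrt(f'c))
= (400 * 20) / (4 * 0.62 * sqrt(25))
= 8000 / 12.4
= 645.16 mm

645.16 mm


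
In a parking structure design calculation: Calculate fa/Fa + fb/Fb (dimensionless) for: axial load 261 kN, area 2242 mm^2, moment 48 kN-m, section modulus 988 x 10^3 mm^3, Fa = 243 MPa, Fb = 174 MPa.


f_a = P / A = 261000.0 / 2242 = 116.4139 MPa
f_b = M / S = 48000000.0 / 988000.0 = 48.583 MPa
Ratio = f_a / Fa + f_b / Fb
= 116.4139 / 243 + 48.583 / 174
= 0.7583 (dimensionless)

0.7583 (dimensionless)


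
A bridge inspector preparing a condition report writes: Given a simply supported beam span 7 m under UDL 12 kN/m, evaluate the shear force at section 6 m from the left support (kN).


R_A = w * L / 2 = 12 * 7 / 2 = 42.0 kN
V(x) = R_A - w * x = 42.0 - 12 * 6
= -30.0 kN

-30.0 kN


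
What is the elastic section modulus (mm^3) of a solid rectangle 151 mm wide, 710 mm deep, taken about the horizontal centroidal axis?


S = b * h^2 / 6
= 151 * 710^2 / 6
= 151 * 504100 / 6
= 12686516.67 mm^3

12686516.67 mm^3


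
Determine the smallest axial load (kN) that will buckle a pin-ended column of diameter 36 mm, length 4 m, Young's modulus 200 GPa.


I = pi * d^4 / 64 = 82447.96 mm^4
L = 4000.0 mm
P_cr = pi^2 * E * I / L^2
= 9.8696 * 200000.0 * 82447.96 / 4000.0^2
= 10171.61 N = 10.1716 kN

10.1716 kN


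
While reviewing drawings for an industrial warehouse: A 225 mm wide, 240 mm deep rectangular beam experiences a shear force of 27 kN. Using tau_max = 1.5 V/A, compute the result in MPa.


A = b * h = 225 * 240 = 54000 mm^2
V = 27 kN = 27000.0 N
tau_max = 1.5 * V / A = 1.5 * 27000.0 / 54000
= 0.75 MPa

0.75 MPa


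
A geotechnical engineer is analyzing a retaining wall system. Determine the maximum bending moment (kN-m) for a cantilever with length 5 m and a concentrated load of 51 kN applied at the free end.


For a cantilever with a point load at the free end:
M_max = P * L = 51 * 5 = 255 kN-m

255 kN-m


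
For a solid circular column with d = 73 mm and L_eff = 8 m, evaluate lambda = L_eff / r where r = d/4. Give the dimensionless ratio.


Radius of gyration r = d / 4 = 73 / 4 = 18.25 mm
L_eff = 8000.0 mm
Slenderness ratio = L / r = 8000.0 / 18.25 = 438.36 (dimensionless)

438.36 (dimensionless)


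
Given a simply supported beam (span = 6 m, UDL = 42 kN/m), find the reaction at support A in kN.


Total load = w * L = 42 * 6 = 252 kN
By symmetry, each reaction R = total / 2 = 252 / 2 = 126.0 kN

126.0 kN


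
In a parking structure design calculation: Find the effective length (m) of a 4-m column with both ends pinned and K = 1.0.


L_eff = K * L
= 1.0 * 4
= 4.0 m

4.0 m


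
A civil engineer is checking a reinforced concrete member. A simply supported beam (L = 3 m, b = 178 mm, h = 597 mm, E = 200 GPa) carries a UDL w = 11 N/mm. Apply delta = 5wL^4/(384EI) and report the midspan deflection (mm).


I = 178 * 597^3 / 12 = 3156179899.5 mm^4
L = 3000.0 mm, w = 11 N/mm, E = 200000.0 MPa
delta = 5 * w * L^4 / (384 * E * I)
= 5 * 11 * 3000.0^4 / (384 * 200000.0 * 3156179899.5)
= 0.0184 mm

0.0184 mm


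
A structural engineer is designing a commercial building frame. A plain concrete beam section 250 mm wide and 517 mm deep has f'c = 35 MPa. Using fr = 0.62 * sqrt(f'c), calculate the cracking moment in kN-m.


fr = 0.62 * sqrt(35) = 0.62 * 5.9161 = 3.668 MPa
I = 250 * 517^3 / 12 = 2878925270.83 mm^4
y_t = 258.5 mm
M_cr = fr * I / y_t = 3.668 * 2878925270.83 / 258.5 N-mm
= 40.8503 kN-m

40.8503 kN-m


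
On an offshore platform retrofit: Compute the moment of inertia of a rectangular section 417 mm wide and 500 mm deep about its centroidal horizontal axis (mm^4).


I = b * h^3 / 12
= 417 * 500^3 / 12
= 417 * 125000000 / 12
= 4343750000.0 mm^4

4343750000.0 mm^4


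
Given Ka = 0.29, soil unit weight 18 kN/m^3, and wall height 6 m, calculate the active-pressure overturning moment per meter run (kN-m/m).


Pa = 0.5 * Ka * gamma * H^2
= 0.5 * 0.29 * 18 * 6^2
= 93.96 kN/m
Arm = H / 3 = 6 / 3 = 2.0 m
Mo = Pa * arm = Pa * H / 3 = 93.96 * 6 / 3 = 187.92 kN-m/m

187.92 kN-m/m


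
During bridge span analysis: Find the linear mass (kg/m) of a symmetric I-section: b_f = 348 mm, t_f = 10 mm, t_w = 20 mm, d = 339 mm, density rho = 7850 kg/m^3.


A_flanges = 2 * 348 * 10 = 6960 mm^2
A_web = (339 - 2 * 10) * 20 = 6380 mm^2
A_total = 6960 + 6380 = 13340 mm^2 = 0.013340 m^2
Weight = rho * A = 7850 * 0.013340 = 104.719 kg/m

104.719 kg/m
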